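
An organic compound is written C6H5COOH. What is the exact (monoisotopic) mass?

Atom tally by fragment:
  benzene ring core → C:6 H:6
  (− 1 ring H displaced by substituents)
  + COOH → C:1 H:1 O:2
Element totals:
  C: 7
  H: 6
  O: 2
Molecular formula: C7H6O2.
  M = 7(12.0) + 6(1.007825) + 2(15.994915)
    = 84.000000 + 6.046950 + 31.989830 = 122.036780

122.0368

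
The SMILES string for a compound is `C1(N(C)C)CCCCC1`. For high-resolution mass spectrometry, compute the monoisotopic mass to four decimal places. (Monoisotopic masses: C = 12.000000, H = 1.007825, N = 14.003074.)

127.1361

Atom tally by fragment:
  cyclohexane ring core → C:6 H:12
  (− 1 ring H displaced by substituents)
  + N(CH3)2 → N:1 C:2 H:6
Element totals:
  C: 8
  H: 17
  N: 1
Molecular formula: C8H17N.
  M = 8(12.0) + 17(1.007825) + 14.003074
    = 96.000000 + 17.133025 + 14.003074 = 127.136099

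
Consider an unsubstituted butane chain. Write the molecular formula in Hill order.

Atom tally by fragment:
  CH3 → C:1 H:3
  CH2 → C:1 H:2
  CH2 → C:1 H:2
  CH3 → C:1 H:3
Element totals:
  C: 4
  H: 10

C4H10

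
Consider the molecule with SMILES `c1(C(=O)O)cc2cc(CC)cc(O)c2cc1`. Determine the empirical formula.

C13H12O3

Atom tally by fragment:
  naphthalene ring system core → C:10 H:8
  (− 3 ring H displaced by substituents)
  + COOH → C:1 H:1 O:2
  + C2H5 → C:2 H:5
  + OH → O:1 H:1
Element totals:
  C: 13
  H: 12
  O: 3
Molecular formula: C13H12O3.
gcd of subscripts (13, 12, 3) = 1, so the empirical formula equals the molecular formula.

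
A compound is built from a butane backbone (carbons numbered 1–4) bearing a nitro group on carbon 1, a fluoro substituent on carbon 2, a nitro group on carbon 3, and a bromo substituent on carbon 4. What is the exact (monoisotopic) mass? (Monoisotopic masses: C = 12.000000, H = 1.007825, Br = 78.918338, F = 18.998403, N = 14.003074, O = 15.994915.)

Atom tally by fragment:
  O2NCH2 → C:1 H:2 N:1 O:2
  CH(F) → C:1 H:1 F:1
  CH(NO2) → C:1 H:1 N:1 O:2
  CH2Br → C:1 H:2 Br:1
Element totals:
  C: 4
  H: 6
  Br: 1
  F: 1
  N: 2
  O: 4
Molecular formula: C4H6BrFN2O4.
  M = 4(12.0) + 6(1.007825) + 78.918338 + 18.998403 + 2(14.003074) + 4(15.994915)
    = 48.000000 + 6.046950 + 78.918338 + 18.998403 + 28.006148 + 63.979660 = 243.949499

243.9495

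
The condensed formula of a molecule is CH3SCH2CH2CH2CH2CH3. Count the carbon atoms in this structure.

6

Atom tally by fragment:
  CH3SCH2 → C:2 H:5 S:1
  CH2 → C:1 H:2
  CH2 → C:1 H:2
  CH2 → C:1 H:2
  CH3 → C:1 H:3
Element totals:
  C: 6
  H: 14
  S: 1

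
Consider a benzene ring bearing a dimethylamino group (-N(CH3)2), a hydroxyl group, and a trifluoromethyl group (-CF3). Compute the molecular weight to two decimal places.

Atom tally by fragment:
  benzene ring core → C:6 H:6
  (− 3 ring H displaced by substituents)
  + N(CH3)2 → N:1 C:2 H:6
  + OH → O:1 H:1
  + CF3 → C:1 F:3
Element totals:
  C: 9
  H: 10
  F: 3
  N: 1
  O: 1
Molecular formula: C9H10F3NO.
  M = 9(12.011) + 10(1.008) + 3(18.998) + 14.007 + 15.999
    = 108.099 + 10.080 + 56.994 + 14.007 + 15.999 = 205.179

205.18 g/mol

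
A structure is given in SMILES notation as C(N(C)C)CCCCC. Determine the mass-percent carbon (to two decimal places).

74.34%

Atom tally by fragment:
  (CH3)2NCH2 → C:3 H:8 N:1
  CH2 → C:1 H:2
  CH2 → C:1 H:2
  CH2 → C:1 H:2
  CH2 → C:1 H:2
  CH3 → C:1 H:3
Element totals:
  C: 8
  H: 19
  N: 1
Molecular formula: C8H19N.
Molar mass = 129.247 g/mol.
Mass from C: 8 × 12.011 = 96.088 g/mol.
%C = 96.088 / 129.247 × 100 = 74.34%.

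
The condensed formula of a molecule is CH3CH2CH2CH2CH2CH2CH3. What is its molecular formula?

C7H16

Atom tally by fragment:
  CH3 → C:1 H:3
  CH2 → C:1 H:2
  CH2 → C:1 H:2
  CH2 → C:1 H:2
  CH2 → C:1 H:2
  CH2 → C:1 H:2
  CH3 → C:1 H:3
Element totals:
  C: 7
  H: 16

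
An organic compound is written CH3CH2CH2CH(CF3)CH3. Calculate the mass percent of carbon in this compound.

51.42%

Atom tally by fragment:
  CH3 → C:1 H:3
  CH2 → C:1 H:2
  CH2 → C:1 H:2
  CH(CF3) → C:2 H:1 F:3
  CH3 → C:1 H:3
Element totals:
  C: 6
  H: 11
  F: 3
Molecular formula: C6H11F3.
Molar mass = 140.148 g/mol.
Mass from C: 6 × 12.011 = 72.066 g/mol.
%C = 72.066 / 140.148 × 100 = 51.42%.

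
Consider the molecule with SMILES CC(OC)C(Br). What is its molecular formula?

Atom tally by fragment:
  CH3 → C:1 H:3
  CH(OCH3) → C:2 H:4 O:1
  CH2Br → C:1 H:2 Br:1
Element totals:
  C: 4
  H: 9
  Br: 1
  O: 1

C4H9BrO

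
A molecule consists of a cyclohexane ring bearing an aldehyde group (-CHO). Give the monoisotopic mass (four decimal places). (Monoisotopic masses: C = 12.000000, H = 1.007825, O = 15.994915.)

112.0888

Atom tally by fragment:
  cyclohexane ring core → C:6 H:12
  (− 1 ring H displaced by substituents)
  + CHO → C:1 H:1 O:1
Element totals:
  C: 7
  H: 12
  O: 1
Molecular formula: C7H12O.
  M = 7(12.0) + 12(1.007825) + 15.994915
    = 84.000000 + 12.093900 + 15.994915 = 112.088815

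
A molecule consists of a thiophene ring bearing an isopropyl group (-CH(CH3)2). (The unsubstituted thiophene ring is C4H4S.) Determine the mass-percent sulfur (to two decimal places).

25.40%

Atom tally by fragment:
  thiophene ring core → C:4 H:4 S:1
  (− 1 ring H displaced by substituents)
  + CH(CH3)2 → C:3 H:7
Element totals:
  C: 7
  H: 10
  S: 1
Molecular formula: C7H10S.
Molar mass = 126.217 g/mol.
Mass from S: 1 × 32.06 = 32.060 g/mol.
%S = 32.060 / 126.217 × 100 = 25.40%.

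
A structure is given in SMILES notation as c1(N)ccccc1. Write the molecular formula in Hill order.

Atom tally by fragment:
  benzene ring core → C:6 H:6
  (− 1 ring H displaced by substituents)
  + NH2 → N:1 H:2
Element totals:
  C: 6
  H: 7
  N: 1

C6H7N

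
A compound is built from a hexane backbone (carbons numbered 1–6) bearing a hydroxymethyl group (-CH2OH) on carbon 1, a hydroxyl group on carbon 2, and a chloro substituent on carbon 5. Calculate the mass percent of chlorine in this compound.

21.27%

Atom tally by fragment:
  HOCH2CH2 → C:2 H:5 O:1
  CH(OH) → C:1 H:2 O:1
  CH2 → C:1 H:2
  CH2 → C:1 H:2
  CH(Cl) → C:1 H:1 Cl:1
  CH3 → C:1 H:3
Element totals:
  C: 7
  H: 15
  Cl: 1
  O: 2
Molecular formula: C7H15ClO2.
Molar mass = 166.645 g/mol.
Mass from Cl: 1 × 35.45 = 35.450 g/mol.
%Cl = 35.450 / 166.645 × 100 = 21.27%.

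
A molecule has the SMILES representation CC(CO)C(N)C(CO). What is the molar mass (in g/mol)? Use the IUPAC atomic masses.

133.19 g/mol

Atom tally by fragment:
  CH3 → C:1 H:3
  CH(CH2OH) → C:2 H:4 O:1
  CH(NH2) → C:1 H:3 N:1
  CH2CH2OH → C:2 H:5 O:1
Element totals:
  C: 6
  H: 15
  N: 1
  O: 2
Molecular formula: C6H15NO2.
  M = 6(12.011) + 15(1.008) + 14.007 + 2(15.999)
    = 72.066 + 15.120 + 14.007 + 31.998 = 133.191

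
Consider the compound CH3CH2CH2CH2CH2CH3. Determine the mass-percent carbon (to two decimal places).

83.62%

Element totals:
  C: 6
  H: 14
Molecular formula: C6H14.
Molar mass = 86.178 g/mol.
Mass from C: 6 × 12.011 = 72.066 g/mol.
%C = 72.066 / 86.178 × 100 = 83.62%.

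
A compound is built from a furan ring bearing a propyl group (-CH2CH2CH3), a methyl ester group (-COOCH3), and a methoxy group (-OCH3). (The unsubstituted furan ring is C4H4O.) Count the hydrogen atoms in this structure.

Atom tally by fragment:
  furan ring core → C:4 H:4 O:1
  (− 3 ring H displaced by substituents)
  + CH2CH2CH3 → C:3 H:7
  + COOCH3 → C:2 H:3 O:2
  + OCH3 → C:1 H:3 O:1
Element totals:
  C: 10
  H: 14
  O: 4

14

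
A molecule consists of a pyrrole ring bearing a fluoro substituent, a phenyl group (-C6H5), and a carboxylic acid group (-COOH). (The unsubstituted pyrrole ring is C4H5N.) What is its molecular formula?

C11H8FNO2

Atom tally by fragment:
  pyrrole ring core → C:4 H:5 N:1
  (− 3 ring H displaced by substituents)
  + F → F:1
  + C6H5 → C:6 H:5
  + COOH → C:1 H:1 O:2
Element totals:
  C: 11
  H: 8
  F: 1
  N: 1
  O: 2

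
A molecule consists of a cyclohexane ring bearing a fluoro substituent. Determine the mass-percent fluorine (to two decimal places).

18.60%

Atom tally by fragment:
  cyclohexane ring core → C:6 H:12
  (− 1 ring H displaced by substituents)
  + F → F:1
Element totals:
  C: 6
  H: 11
  F: 1
Molecular formula: C6H11F.
Molar mass = 102.152 g/mol.
Mass from F: 1 × 18.998 = 18.998 g/mol.
%F = 18.998 / 102.152 × 100 = 18.60%.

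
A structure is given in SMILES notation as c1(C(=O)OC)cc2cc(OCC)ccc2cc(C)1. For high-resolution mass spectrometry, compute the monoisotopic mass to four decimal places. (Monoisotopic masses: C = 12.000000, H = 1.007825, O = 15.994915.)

Atom tally by fragment:
  naphthalene ring system core → C:10 H:8
  (− 3 ring H displaced by substituents)
  + COOCH3 → C:2 H:3 O:2
  + OC2H5 → C:2 H:5 O:1
  + CH3 → C:1 H:3
Element totals:
  C: 15
  H: 16
  O: 3
Molecular formula: C15H16O3.
  M = 15(12.0) + 16(1.007825) + 3(15.994915)
    = 180.000000 + 16.125200 + 47.984745 = 244.109945

244.1099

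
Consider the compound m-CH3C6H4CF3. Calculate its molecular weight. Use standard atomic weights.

160.14 g/mol

Atom tally by fragment:
  benzene ring core → C:6 H:6
  (− 2 ring H displaced by substituents)
  + CH3 → C:1 H:3
  + CF3 → C:1 F:3
Element totals:
  C: 8
  H: 7
  F: 3
Molecular formula: C8H7F3.
  M = 8(12.011) + 7(1.008) + 3(18.998)
    = 96.088 + 7.056 + 56.994 = 160.138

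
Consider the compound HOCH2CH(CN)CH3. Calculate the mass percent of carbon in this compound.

Atom tally by fragment:
  HOCH2 → C:1 H:3 O:1
  CH(CN) → C:2 H:1 N:1
  CH3 → C:1 H:3
Element totals:
  C: 4
  H: 7
  N: 1
  O: 1
Molecular formula: C4H7NO.
Molar mass = 85.106 g/mol.
Mass from C: 4 × 12.011 = 48.044 g/mol.
%C = 48.044 / 85.106 × 100 = 56.45%.

56.45%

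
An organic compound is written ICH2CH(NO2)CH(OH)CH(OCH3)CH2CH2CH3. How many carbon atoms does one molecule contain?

Atom tally by fragment:
  ICH2 → C:1 H:2 I:1
  CH(NO2) → C:1 H:1 N:1 O:2
  CH(OH) → C:1 H:2 O:1
  CH(OCH3) → C:2 H:4 O:1
  CH2 → C:1 H:2
  CH2 → C:1 H:2
  CH3 → C:1 H:3
Element totals:
  C: 8
  H: 16
  I: 1
  N: 1
  O: 4

8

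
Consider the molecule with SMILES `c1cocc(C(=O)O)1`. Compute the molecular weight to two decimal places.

Atom tally by fragment:
  furan ring core → C:4 H:4 O:1
  (− 1 ring H displaced by substituents)
  + COOH → C:1 H:1 O:2
Element totals:
  C: 5
  H: 4
  O: 3
Molecular formula: C5H4O3.
  M = 5(12.011) + 4(1.008) + 3(15.999)
    = 60.055 + 4.032 + 47.997 = 112.084

112.08 g/mol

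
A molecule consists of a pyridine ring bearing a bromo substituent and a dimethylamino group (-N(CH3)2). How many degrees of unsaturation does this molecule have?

Atom tally by fragment:
  pyridine ring core → C:5 H:5 N:1
  (− 2 ring H displaced by substituents)
  + Br → Br:1
  + N(CH3)2 → N:1 C:2 H:6
Element totals:
  C: 7
  H: 9
  Br: 1
  N: 2
Molecular formula: C7H9BrN2.
DoU = (2C + 2 + N − H − X) / 2 = (2·7 + 2 + 2 − 9 − 1) / 2 = 4.

4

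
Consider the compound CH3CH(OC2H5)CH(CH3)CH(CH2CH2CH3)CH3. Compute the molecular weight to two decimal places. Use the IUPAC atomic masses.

Atom tally by fragment:
  CH3 → C:1 H:3
  CH(OC2H5) → C:3 H:6 O:1
  CH(CH3) → C:2 H:4
  CH(CH2CH2CH3) → C:4 H:8
  CH3 → C:1 H:3
Element totals:
  C: 11
  H: 24
  O: 1
Molecular formula: C11H24O.
  M = 11(12.011) + 24(1.008) + 15.999
    = 132.121 + 24.192 + 15.999 = 172.312

172.31 g/mol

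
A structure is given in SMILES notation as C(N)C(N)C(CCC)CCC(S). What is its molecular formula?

Atom tally by fragment:
  H2NCH2 → C:1 H:4 N:1
  CH(NH2) → C:1 H:3 N:1
  CH(CH2CH2CH3) → C:4 H:8
  CH2 → C:1 H:2
  CH2 → C:1 H:2
  CH2SH → C:1 H:3 S:1
Element totals:
  C: 9
  H: 22
  N: 2
  S: 1

C9H22N2S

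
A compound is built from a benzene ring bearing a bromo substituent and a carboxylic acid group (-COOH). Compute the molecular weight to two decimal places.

Atom tally by fragment:
  benzene ring core → C:6 H:6
  (− 2 ring H displaced by substituents)
  + Br → Br:1
  + COOH → C:1 H:1 O:2
Element totals:
  C: 7
  H: 5
  Br: 1
  O: 2
Molecular formula: C7H5BrO2.
  M = 7(12.011) + 5(1.008) + 79.904 + 2(15.999)
    = 84.077 + 5.040 + 79.904 + 31.998 = 201.019

201.02 g/mol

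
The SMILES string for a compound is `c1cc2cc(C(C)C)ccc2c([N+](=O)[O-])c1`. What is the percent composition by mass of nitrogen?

Atom tally by fragment:
  naphthalene ring system core → C:10 H:8
  (− 2 ring H displaced by substituents)
  + CH(CH3)2 → C:3 H:7
  + NO2 → N:1 O:2
Element totals:
  C: 13
  H: 13
  N: 1
  O: 2
Molecular formula: C13H13NO2.
Molar mass = 215.252 g/mol.
Mass from N: 1 × 14.007 = 14.007 g/mol.
%N = 14.007 / 215.252 × 100 = 6.51%.

6.51%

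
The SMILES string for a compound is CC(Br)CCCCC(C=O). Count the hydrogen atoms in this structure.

Atom tally by fragment:
  CH3 → C:1 H:3
  CH(Br) → C:1 H:1 Br:1
  CH2 → C:1 H:2
  CH2 → C:1 H:2
  CH2 → C:1 H:2
  CH2 → C:1 H:2
  CH2CHO → C:2 H:3 O:1
Element totals:
  C: 8
  H: 15
  Br: 1
  O: 1

15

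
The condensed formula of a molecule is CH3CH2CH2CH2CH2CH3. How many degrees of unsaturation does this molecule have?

Element totals:
  C: 6
  H: 14
Molecular formula: C6H14.
DoU = (2C + 2 + N − H − X) / 2 = (2·6 + 2 + 0 − 14 − 0) / 2 = 0.

0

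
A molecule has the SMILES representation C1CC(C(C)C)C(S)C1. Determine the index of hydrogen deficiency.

Atom tally by fragment:
  cyclopentane ring core → C:5 H:10
  (− 2 ring H displaced by substituents)
  + CH(CH3)2 → C:3 H:7
  + SH → S:1 H:1
Element totals:
  C: 8
  H: 16
  S: 1
Molecular formula: C8H16S.
DoU = (2C + 2 + N − H − X) / 2 = (2·8 + 2 + 0 − 16 − 0) / 2 = 1.

1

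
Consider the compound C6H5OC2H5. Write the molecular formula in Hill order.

Atom tally by fragment:
  benzene ring core → C:6 H:6
  (− 1 ring H displaced by substituents)
  + OC2H5 → C:2 H:5 O:1
Element totals:
  C: 8
  H: 10
  O: 1

C8H10O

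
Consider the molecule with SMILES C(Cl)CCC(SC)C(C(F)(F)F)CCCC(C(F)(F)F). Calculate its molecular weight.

Atom tally by fragment:
  ClCH2 → C:1 H:2 Cl:1
  CH2 → C:1 H:2
  CH2 → C:1 H:2
  CH(SCH3) → C:2 H:4 S:1
  CH(CF3) → C:2 H:1 F:3
  CH2 → C:1 H:2
  CH2 → C:1 H:2
  CH2 → C:1 H:2
  CH2CF3 → C:2 H:2 F:3
Element totals:
  C: 12
  H: 19
  Cl: 1
  F: 6
  S: 1
Molecular formula: C12H19ClF6S.
  M = 12(12.011) + 19(1.008) + 35.45 + 6(18.998) + 32.06
    = 144.132 + 19.152 + 35.450 + 113.988 + 32.060 = 344.782

344.78 g/mol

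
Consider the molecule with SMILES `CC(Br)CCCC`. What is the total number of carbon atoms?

6

Atom tally by fragment:
  CH3 → C:1 H:3
  CH(Br) → C:1 H:1 Br:1
  CH2 → C:1 H:2
  CH2 → C:1 H:2
  CH2 → C:1 H:2
  CH3 → C:1 H:3
Element totals:
  C: 6
  H: 13
  Br: 1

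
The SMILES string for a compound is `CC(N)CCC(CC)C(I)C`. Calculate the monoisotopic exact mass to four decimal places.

269.0640

Atom tally by fragment:
  CH3 → C:1 H:3
  CH(NH2) → C:1 H:3 N:1
  CH2 → C:1 H:2
  CH2 → C:1 H:2
  CH(C2H5) → C:3 H:6
  CH(I) → C:1 H:1 I:1
  CH3 → C:1 H:3
Element totals:
  C: 9
  H: 20
  I: 1
  N: 1
Molecular formula: C9H20IN.
  M = 9(12.0) + 20(1.007825) + 126.904472 + 14.003074
    = 108.000000 + 20.156500 + 126.904472 + 14.003074 = 269.064046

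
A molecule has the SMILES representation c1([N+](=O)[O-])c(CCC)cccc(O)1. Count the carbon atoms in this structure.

Atom tally by fragment:
  benzene ring core → C:6 H:6
  (− 3 ring H displaced by substituents)
  + NO2 → N:1 O:2
  + CH2CH2CH3 → C:3 H:7
  + OH → O:1 H:1
Element totals:
  C: 9
  H: 11
  N: 1
  O: 3

9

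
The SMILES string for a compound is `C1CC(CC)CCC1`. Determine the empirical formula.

Atom tally by fragment:
  cyclohexane ring core → C:6 H:12
  (− 1 ring H displaced by substituents)
  + C2H5 → C:2 H:5
Element totals:
  C: 8
  H: 16
Molecular formula: C8H16.
gcd of subscripts = 8; dividing each by 8:
  C: 8/8 = 1
  H: 16/8 = 2

CH2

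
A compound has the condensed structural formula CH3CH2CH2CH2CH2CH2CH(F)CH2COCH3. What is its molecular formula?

C10H19FO

Atom tally by fragment:
  CH3 → C:1 H:3
  CH2 → C:1 H:2
  CH2 → C:1 H:2
  CH2 → C:1 H:2
  CH2 → C:1 H:2
  CH2 → C:1 H:2
  CH(F) → C:1 H:1 F:1
  CH2COCH3 → C:3 H:5 O:1
Element totals:
  C: 10
  H: 19
  F: 1
  O: 1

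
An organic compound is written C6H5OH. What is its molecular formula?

Element totals:
  C: 6
  H: 6
  O: 1

C6H6O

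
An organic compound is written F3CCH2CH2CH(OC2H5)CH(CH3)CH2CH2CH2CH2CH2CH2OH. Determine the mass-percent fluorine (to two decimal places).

20.04%

Element totals:
  C: 14
  H: 27
  F: 3
  O: 2
Molecular formula: C14H27F3O2.
Molar mass = 284.362 g/mol.
Mass from F: 3 × 18.998 = 56.994 g/mol.
%F = 56.994 / 284.362 × 100 = 20.04%.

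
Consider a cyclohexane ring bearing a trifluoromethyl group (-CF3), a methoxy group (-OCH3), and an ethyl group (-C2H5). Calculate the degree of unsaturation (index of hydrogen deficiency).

Atom tally by fragment:
  cyclohexane ring core → C:6 H:12
  (− 3 ring H displaced by substituents)
  + CF3 → C:1 F:3
  + OCH3 → C:1 H:3 O:1
  + C2H5 → C:2 H:5
Element totals:
  C: 10
  H: 17
  F: 3
  O: 1
Molecular formula: C10H17F3O.
DoU = (2C + 2 + N − H − X) / 2 = (2·10 + 2 + 0 − 17 − 3) / 2 = 1.

1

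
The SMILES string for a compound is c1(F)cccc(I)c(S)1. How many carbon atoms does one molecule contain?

Atom tally by fragment:
  benzene ring core → C:6 H:6
  (− 3 ring H displaced by substituents)
  + F → F:1
  + I → I:1
  + SH → S:1 H:1
Element totals:
  C: 6
  H: 4
  F: 1
  I: 1
  S: 1

6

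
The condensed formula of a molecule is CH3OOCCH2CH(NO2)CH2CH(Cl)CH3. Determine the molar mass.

209.63 g/mol

Element totals:
  C: 7
  H: 12
  Cl: 1
  N: 1
  O: 4
Molecular formula: C7H12ClNO4.
  M = 7(12.011) + 12(1.008) + 35.45 + 14.007 + 4(15.999)
    = 84.077 + 12.096 + 35.450 + 14.007 + 63.996 = 209.626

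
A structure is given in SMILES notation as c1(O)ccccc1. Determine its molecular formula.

Atom tally by fragment:
  benzene ring core → C:6 H:6
  (− 1 ring H displaced by substituents)
  + OH → O:1 H:1
Element totals:
  C: 6
  H: 6
  O: 1

C6H6O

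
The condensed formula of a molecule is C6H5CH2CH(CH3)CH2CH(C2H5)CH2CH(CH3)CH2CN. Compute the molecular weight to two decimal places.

257.42 g/mol

Element totals:
  C: 18
  H: 27
  N: 1
Molecular formula: C18H27N.
  M = 18(12.011) + 27(1.008) + 14.007
    = 216.198 + 27.216 + 14.007 = 257.421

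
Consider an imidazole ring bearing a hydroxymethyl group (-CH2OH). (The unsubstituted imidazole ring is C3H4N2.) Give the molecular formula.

C4H6N2O

Atom tally by fragment:
  imidazole ring core → C:3 H:4 N:2
  (− 1 ring H displaced by substituents)
  + CH2OH → C:1 H:3 O:1
Element totals:
  C: 4
  H: 6
  N: 2
  O: 1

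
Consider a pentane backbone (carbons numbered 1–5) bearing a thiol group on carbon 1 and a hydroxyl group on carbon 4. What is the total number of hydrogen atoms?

Atom tally by fragment:
  HSCH2 → C:1 H:3 S:1
  CH2 → C:1 H:2
  CH2 → C:1 H:2
  CH(OH) → C:1 H:2 O:1
  CH3 → C:1 H:3
Element totals:
  C: 5
  H: 12
  O: 1
  S: 1

12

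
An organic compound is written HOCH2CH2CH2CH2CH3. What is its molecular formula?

C5H12O

Atom tally by fragment:
  HOCH2CH2 → C:2 H:5 O:1
  CH2 → C:1 H:2
  CH2 → C:1 H:2
  CH3 → C:1 H:3
Element totals:
  C: 5
  H: 12
  O: 1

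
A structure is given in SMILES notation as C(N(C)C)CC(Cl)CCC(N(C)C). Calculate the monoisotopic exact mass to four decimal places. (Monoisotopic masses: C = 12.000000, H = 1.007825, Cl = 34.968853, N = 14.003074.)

Atom tally by fragment:
  (CH3)2NCH2 → C:3 H:8 N:1
  CH2 → C:1 H:2
  CH(Cl) → C:1 H:1 Cl:1
  CH2 → C:1 H:2
  CH2 → C:1 H:2
  CH2N(CH3)2 → C:3 H:8 N:1
Element totals:
  C: 10
  H: 23
  Cl: 1
  N: 2
Molecular formula: C10H23ClN2.
  M = 10(12.0) + 23(1.007825) + 34.968853 + 2(14.003074)
    = 120.000000 + 23.179975 + 34.968853 + 28.006148 = 206.154976

206.1550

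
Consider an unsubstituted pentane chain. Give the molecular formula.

Atom tally by fragment:
  CH3 → C:1 H:3
  CH2 → C:1 H:2
  CH2 → C:1 H:2
  CH2 → C:1 H:2
  CH3 → C:1 H:3
Element totals:
  C: 5
  H: 12

C5H12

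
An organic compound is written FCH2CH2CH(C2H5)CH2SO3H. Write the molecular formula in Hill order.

Element totals:
  C: 6
  H: 13
  F: 1
  O: 3
  S: 1

C6H13FO3S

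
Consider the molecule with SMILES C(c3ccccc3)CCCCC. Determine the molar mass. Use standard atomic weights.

162.28 g/mol

Atom tally by fragment:
  C6H5CH2 → C:7 H:7
  CH2 → C:1 H:2
  CH2 → C:1 H:2
  CH2 → C:1 H:2
  CH2 → C:1 H:2
  CH3 → C:1 H:3
Element totals:
  C: 12
  H: 18
Molecular formula: C12H18.
  M = 12(12.011) + 18(1.008)
    = 144.132 + 18.144 = 162.276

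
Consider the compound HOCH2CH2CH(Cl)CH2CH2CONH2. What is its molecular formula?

Atom tally by fragment:
  HOCH2 → C:1 H:3 O:1
  CH2 → C:1 H:2
  CH(Cl) → C:1 H:1 Cl:1
  CH2 → C:1 H:2
  CH2CONH2 → C:2 H:4 O:1 N:1
Element totals:
  C: 6
  H: 12
  Cl: 1
  N: 1
  O: 2

C6H12ClNO2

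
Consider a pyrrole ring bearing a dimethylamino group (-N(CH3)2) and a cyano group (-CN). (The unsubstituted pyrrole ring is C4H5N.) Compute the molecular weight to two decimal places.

135.17 g/mol

Atom tally by fragment:
  pyrrole ring core → C:4 H:5 N:1
  (− 2 ring H displaced by substituents)
  + N(CH3)2 → N:1 C:2 H:6
  + CN → C:1 N:1
Element totals:
  C: 7
  H: 9
  N: 3
Molecular formula: C7H9N3.
  M = 7(12.011) + 9(1.008) + 3(14.007)
    = 84.077 + 9.072 + 42.021 = 135.170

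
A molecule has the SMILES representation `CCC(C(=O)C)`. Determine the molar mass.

86.13 g/mol

Atom tally by fragment:
  CH3 → C:1 H:3
  CH2 → C:1 H:2
  CH2COCH3 → C:3 H:5 O:1
Element totals:
  C: 5
  H: 10
  O: 1
Molecular formula: C5H10O.
  M = 5(12.011) + 10(1.008) + 15.999
    = 60.055 + 10.080 + 15.999 = 86.134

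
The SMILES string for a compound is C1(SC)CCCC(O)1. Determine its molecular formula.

C6H12OS

Atom tally by fragment:
  cyclopentane ring core → C:5 H:10
  (− 2 ring H displaced by substituents)
  + SCH3 → C:1 H:3 S:1
  + OH → O:1 H:1
Element totals:
  C: 6
  H: 12
  O: 1
  S: 1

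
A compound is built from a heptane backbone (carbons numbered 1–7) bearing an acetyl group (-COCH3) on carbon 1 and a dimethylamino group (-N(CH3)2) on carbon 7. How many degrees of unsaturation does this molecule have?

Atom tally by fragment:
  CH3COCH2 → C:3 H:5 O:1
  CH2 → C:1 H:2
  CH2 → C:1 H:2
  CH2 → C:1 H:2
  CH2 → C:1 H:2
  CH2 → C:1 H:2
  CH2N(CH3)2 → C:3 H:8 N:1
Element totals:
  C: 11
  H: 23
  N: 1
  O: 1
Molecular formula: C11H23NO.
DoU = (2C + 2 + N − H − X) / 2 = (2·11 + 2 + 1 − 23 − 0) / 2 = 1.

1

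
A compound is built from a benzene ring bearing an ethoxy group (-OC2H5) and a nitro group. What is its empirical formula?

Atom tally by fragment:
  benzene ring core → C:6 H:6
  (− 2 ring H displaced by substituents)
  + OC2H5 → C:2 H:5 O:1
  + NO2 → N:1 O:2
Element totals:
  C: 8
  H: 9
  N: 1
  O: 3
Molecular formula: C8H9NO3.
gcd of subscripts (8, 9, 1, 3) = 1, so the empirical formula equals the molecular formula.

C8H9NO3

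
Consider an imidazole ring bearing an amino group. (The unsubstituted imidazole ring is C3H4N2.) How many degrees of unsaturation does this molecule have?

Atom tally by fragment:
  imidazole ring core → C:3 H:4 N:2
  (− 1 ring H displaced by substituents)
  + NH2 → N:1 H:2
Element totals:
  C: 3
  H: 5
  N: 3
Molecular formula: C3H5N3.
DoU = (2C + 2 + N − H − X) / 2 = (2·3 + 2 + 3 − 5 − 0) / 2 = 3.

3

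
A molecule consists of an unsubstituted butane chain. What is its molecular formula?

C4H10

Atom tally by fragment:
  CH3 → C:1 H:3
  CH2 → C:1 H:2
  CH2 → C:1 H:2
  CH3 → C:1 H:3
Element totals:
  C: 4
  H: 10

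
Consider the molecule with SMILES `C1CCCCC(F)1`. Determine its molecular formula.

C6H11F

Atom tally by fragment:
  cyclohexane ring core → C:6 H:12
  (− 1 ring H displaced by substituents)
  + F → F:1
Element totals:
  C: 6
  H: 11
  F: 1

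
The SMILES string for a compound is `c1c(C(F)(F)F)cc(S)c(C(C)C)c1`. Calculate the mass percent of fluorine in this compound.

25.88%

Atom tally by fragment:
  benzene ring core → C:6 H:6
  (− 3 ring H displaced by substituents)
  + CF3 → C:1 F:3
  + SH → S:1 H:1
  + CH(CH3)2 → C:3 H:7
Element totals:
  C: 10
  H: 11
  F: 3
  S: 1
Molecular formula: C10H11F3S.
Molar mass = 220.252 g/mol.
Mass from F: 3 × 18.998 = 56.994 g/mol.
%F = 56.994 / 220.252 × 100 = 25.88%.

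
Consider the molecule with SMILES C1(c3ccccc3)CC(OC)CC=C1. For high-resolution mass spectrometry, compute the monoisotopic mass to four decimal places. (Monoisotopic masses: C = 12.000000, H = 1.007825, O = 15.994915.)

Atom tally by fragment:
  cyclohexene ring core → C:6 H:10
  (− 2 ring H displaced by substituents)
  + C6H5 → C:6 H:5
  + OCH3 → C:1 H:3 O:1
Element totals:
  C: 13
  H: 16
  O: 1
Molecular formula: C13H16O.
  M = 13(12.0) + 16(1.007825) + 15.994915
    = 156.000000 + 16.125200 + 15.994915 = 188.120115

188.1201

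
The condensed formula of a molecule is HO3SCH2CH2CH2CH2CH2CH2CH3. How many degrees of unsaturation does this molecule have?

Atom tally by fragment:
  HO3SCH2 → C:1 H:3 S:1 O:3
  CH2 → C:1 H:2
  CH2 → C:1 H:2
  CH2 → C:1 H:2
  CH2 → C:1 H:2
  CH2 → C:1 H:2
  CH3 → C:1 H:3
Element totals:
  C: 7
  H: 16
  O: 3
  S: 1
Molecular formula: C7H16O3S.
DoU = (2C + 2 + N − H − X) / 2 = (2·7 + 2 + 0 − 16 − 0) / 2 = 0.

0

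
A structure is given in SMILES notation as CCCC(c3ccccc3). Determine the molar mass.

134.22 g/mol

Atom tally by fragment:
  CH3 → C:1 H:3
  CH2 → C:1 H:2
  CH2 → C:1 H:2
  CH2C6H5 → C:7 H:7
Element totals:
  C: 10
  H: 14
Molecular formula: C10H14.
  M = 10(12.011) + 14(1.008)
    = 120.110 + 14.112 = 134.222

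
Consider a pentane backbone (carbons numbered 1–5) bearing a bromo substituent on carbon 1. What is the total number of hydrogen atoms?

11

Atom tally by fragment:
  BrCH2 → C:1 H:2 Br:1
  CH2 → C:1 H:2
  CH2 → C:1 H:2
  CH2 → C:1 H:2
  CH3 → C:1 H:3
Element totals:
  C: 5
  H: 11
  Br: 1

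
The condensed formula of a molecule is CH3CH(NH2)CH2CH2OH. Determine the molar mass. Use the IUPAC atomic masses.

89.14 g/mol

Element totals:
  C: 4
  H: 11
  N: 1
  O: 1
Molecular formula: C4H11NO.
  M = 4(12.011) + 11(1.008) + 14.007 + 15.999
    = 48.044 + 11.088 + 14.007 + 15.999 = 89.138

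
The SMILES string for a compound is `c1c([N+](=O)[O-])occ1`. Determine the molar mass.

113.07 g/mol

Atom tally by fragment:
  furan ring core → C:4 H:4 O:1
  (− 1 ring H displaced by substituents)
  + NO2 → N:1 O:2
Element totals:
  C: 4
  H: 3
  N: 1
  O: 3
Molecular formula: C4H3NO3.
  M = 4(12.011) + 3(1.008) + 14.007 + 3(15.999)
    = 48.044 + 3.024 + 14.007 + 47.997 = 113.072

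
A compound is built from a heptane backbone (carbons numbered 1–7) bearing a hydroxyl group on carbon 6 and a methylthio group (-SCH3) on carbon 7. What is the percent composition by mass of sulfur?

19.75%

Atom tally by fragment:
  CH3 → C:1 H:3
  CH2 → C:1 H:2
  CH2 → C:1 H:2
  CH2 → C:1 H:2
  CH2 → C:1 H:2
  CH(OH) → C:1 H:2 O:1
  CH2SCH3 → C:2 H:5 S:1
Element totals:
  C: 8
  H: 18
  O: 1
  S: 1
Molecular formula: C8H18OS.
Molar mass = 162.291 g/mol.
Mass from S: 1 × 32.06 = 32.060 g/mol.
%S = 32.060 / 162.291 × 100 = 19.75%.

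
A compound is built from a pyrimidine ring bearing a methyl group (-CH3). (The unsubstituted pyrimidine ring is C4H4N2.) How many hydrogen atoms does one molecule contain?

6

Atom tally by fragment:
  pyrimidine ring core → C:4 H:4 N:2
  (− 1 ring H displaced by substituents)
  + CH3 → C:1 H:3
Element totals:
  C: 5
  H: 6
  N: 2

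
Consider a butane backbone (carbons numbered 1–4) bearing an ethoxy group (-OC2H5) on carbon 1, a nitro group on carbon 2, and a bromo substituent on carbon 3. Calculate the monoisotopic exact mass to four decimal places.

225.0001

Atom tally by fragment:
  C2H5OCH2 → C:3 H:7 O:1
  CH(NO2) → C:1 H:1 N:1 O:2
  CH(Br) → C:1 H:1 Br:1
  CH3 → C:1 H:3
Element totals:
  C: 6
  H: 12
  Br: 1
  N: 1
  O: 3
Molecular formula: C6H12BrNO3.
  M = 6(12.0) + 12(1.007825) + 78.918338 + 14.003074 + 3(15.994915)
    = 72.000000 + 12.093900 + 78.918338 + 14.003074 + 47.984745 = 225.000057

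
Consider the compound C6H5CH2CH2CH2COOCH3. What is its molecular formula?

C11H14O2

Atom tally by fragment:
  C6H5CH2 → C:7 H:7
  CH2 → C:1 H:2
  CH2COOCH3 → C:3 H:5 O:2
Element totals:
  C: 11
  H: 14
  O: 2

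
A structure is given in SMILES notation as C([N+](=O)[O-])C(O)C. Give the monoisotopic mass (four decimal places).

Atom tally by fragment:
  O2NCH2 → C:1 H:2 N:1 O:2
  CH(OH) → C:1 H:2 O:1
  CH3 → C:1 H:3
Element totals:
  C: 3
  H: 7
  N: 1
  O: 3
Molecular formula: C3H7NO3.
  M = 3(12.0) + 7(1.007825) + 14.003074 + 3(15.994915)
    = 36.000000 + 7.054775 + 14.003074 + 47.984745 = 105.042594

105.0426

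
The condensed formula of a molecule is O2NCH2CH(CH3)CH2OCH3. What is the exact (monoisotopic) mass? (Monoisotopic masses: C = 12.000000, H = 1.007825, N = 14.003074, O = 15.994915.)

Element totals:
  C: 5
  H: 11
  N: 1
  O: 3
Molecular formula: C5H11NO3.
  M = 5(12.0) + 11(1.007825) + 14.003074 + 3(15.994915)
    = 60.000000 + 11.086075 + 14.003074 + 47.984745 = 133.073894

133.0739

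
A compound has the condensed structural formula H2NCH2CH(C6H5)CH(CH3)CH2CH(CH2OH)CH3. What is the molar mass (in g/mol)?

Element totals:
  C: 14
  H: 23
  N: 1
  O: 1
Molecular formula: C14H23NO.
  M = 14(12.011) + 23(1.008) + 14.007 + 15.999
    = 168.154 + 23.184 + 14.007 + 15.999 = 221.344

221.34 g/mol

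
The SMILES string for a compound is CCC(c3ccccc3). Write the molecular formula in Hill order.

C9H12

Atom tally by fragment:
  CH3 → C:1 H:3
  CH2 → C:1 H:2
  CH2C6H5 → C:7 H:7
Element totals:
  C: 9
  H: 12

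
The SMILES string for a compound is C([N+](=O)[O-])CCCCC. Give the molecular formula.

C6H13NO2

Atom tally by fragment:
  O2NCH2 → C:1 H:2 N:1 O:2
  CH2 → C:1 H:2
  CH2 → C:1 H:2
  CH2 → C:1 H:2
  CH2 → C:1 H:2
  CH3 → C:1 H:3
Element totals:
  C: 6
  H: 13
  N: 1
  O: 2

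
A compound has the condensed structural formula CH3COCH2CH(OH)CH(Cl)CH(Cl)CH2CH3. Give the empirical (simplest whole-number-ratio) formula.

Atom tally by fragment:
  CH3COCH2 → C:3 H:5 O:1
  CH(OH) → C:1 H:2 O:1
  CH(Cl) → C:1 H:1 Cl:1
  CH(Cl) → C:1 H:1 Cl:1
  CH2 → C:1 H:2
  CH3 → C:1 H:3
Element totals:
  C: 8
  H: 14
  Cl: 2
  O: 2
Molecular formula: C8H14Cl2O2.
gcd of subscripts = 2; dividing each by 2:
  C: 8/2 = 4
  Cl: 2/2 = 1
  H: 14/2 = 7
  O: 2/2 = 1

C4H7ClO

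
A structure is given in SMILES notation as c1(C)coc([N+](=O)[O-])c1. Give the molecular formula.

Atom tally by fragment:
  furan ring core → C:4 H:4 O:1
  (− 2 ring H displaced by substituents)
  + CH3 → C:1 H:3
  + NO2 → N:1 O:2
Element totals:
  C: 5
  H: 5
  N: 1
  O: 3

C5H5NO3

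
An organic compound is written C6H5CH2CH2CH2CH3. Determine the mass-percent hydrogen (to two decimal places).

10.51%

Atom tally by fragment:
  C6H5CH2 → C:7 H:7
  CH2 → C:1 H:2
  CH2 → C:1 H:2
  CH3 → C:1 H:3
Element totals:
  C: 10
  H: 14
Molecular formula: C10H14.
Molar mass = 134.222 g/mol.
Mass from H: 14 × 1.008 = 14.112 g/mol.
%H = 14.112 / 134.222 × 100 = 10.51%.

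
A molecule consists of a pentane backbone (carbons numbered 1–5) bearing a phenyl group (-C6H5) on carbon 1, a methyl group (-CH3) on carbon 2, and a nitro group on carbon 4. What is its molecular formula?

Atom tally by fragment:
  C6H5CH2 → C:7 H:7
  CH(CH3) → C:2 H:4
  CH2 → C:1 H:2
  CH(NO2) → C:1 H:1 N:1 O:2
  CH3 → C:1 H:3
Element totals:
  C: 12
  H: 17
  N: 1
  O: 2

C12H17NO2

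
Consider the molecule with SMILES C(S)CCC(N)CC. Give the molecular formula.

C6H15NS

Atom tally by fragment:
  HSCH2 → C:1 H:3 S:1
  CH2 → C:1 H:2
  CH2 → C:1 H:2
  CH(NH2) → C:1 H:3 N:1
  CH2 → C:1 H:2
  CH3 → C:1 H:3
Element totals:
  C: 6
  H: 15
  N: 1
  S: 1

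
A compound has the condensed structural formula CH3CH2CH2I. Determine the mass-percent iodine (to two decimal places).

74.65%

Element totals:
  C: 3
  H: 7
  I: 1
Molecular formula: C3H7I.
Molar mass = 169.993 g/mol.
Mass from I: 1 × 126.904 = 126.904 g/mol.
%I = 126.904 / 169.993 × 100 = 74.65%.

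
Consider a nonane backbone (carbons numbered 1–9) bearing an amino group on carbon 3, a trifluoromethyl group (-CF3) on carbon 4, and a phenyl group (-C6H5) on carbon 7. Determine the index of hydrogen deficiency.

Atom tally by fragment:
  CH3 → C:1 H:3
  CH2 → C:1 H:2
  CH(NH2) → C:1 H:3 N:1
  CH(CF3) → C:2 H:1 F:3
  CH2 → C:1 H:2
  CH2 → C:1 H:2
  CH(C6H5) → C:7 H:6
  CH2 → C:1 H:2
  CH3 → C:1 H:3
Element totals:
  C: 16
  H: 24
  F: 3
  N: 1
Molecular formula: C16H24F3N.
DoU = (2C + 2 + N − H − X) / 2 = (2·16 + 2 + 1 − 24 − 3) / 2 = 4.

4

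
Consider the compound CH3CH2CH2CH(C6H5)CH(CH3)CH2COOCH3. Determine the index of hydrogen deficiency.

Element totals:
  C: 15
  H: 22
  O: 2
Molecular formula: C15H22O2.
DoU = (2C + 2 + N − H − X) / 2 = (2·15 + 2 + 0 − 22 − 0) / 2 = 5.

5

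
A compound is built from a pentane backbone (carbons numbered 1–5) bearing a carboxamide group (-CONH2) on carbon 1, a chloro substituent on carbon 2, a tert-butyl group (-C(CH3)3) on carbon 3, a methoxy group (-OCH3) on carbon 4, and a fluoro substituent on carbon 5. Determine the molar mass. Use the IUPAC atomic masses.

Atom tally by fragment:
  H2NOCCH2 → C:2 H:4 O:1 N:1
  CH(Cl) → C:1 H:1 Cl:1
  CH(C(CH3)3) → C:5 H:10
  CH(OCH3) → C:2 H:4 O:1
  CH2F → C:1 H:2 F:1
Element totals:
  C: 11
  H: 21
  Cl: 1
  F: 1
  N: 1
  O: 2
Molecular formula: C11H21ClFNO2.
  M = 11(12.011) + 21(1.008) + 35.45 + 18.998 + 14.007 + 2(15.999)
    = 132.121 + 21.168 + 35.450 + 18.998 + 14.007 + 31.998 = 253.742

253.74 g/mol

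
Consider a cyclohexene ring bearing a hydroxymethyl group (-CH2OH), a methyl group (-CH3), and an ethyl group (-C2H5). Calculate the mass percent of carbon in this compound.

77.87%

Atom tally by fragment:
  cyclohexene ring core → C:6 H:10
  (− 3 ring H displaced by substituents)
  + CH2OH → C:1 H:3 O:1
  + CH3 → C:1 H:3
  + C2H5 → C:2 H:5
Element totals:
  C: 10
  H: 18
  O: 1
Molecular formula: C10H18O.
Molar mass = 154.253 g/mol.
Mass from C: 10 × 12.011 = 120.110 g/mol.
%C = 120.110 / 154.253 × 100 = 77.87%.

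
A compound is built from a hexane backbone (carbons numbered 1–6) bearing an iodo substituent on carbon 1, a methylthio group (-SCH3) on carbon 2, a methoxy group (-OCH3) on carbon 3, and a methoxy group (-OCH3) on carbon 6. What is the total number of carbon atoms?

Atom tally by fragment:
  ICH2 → C:1 H:2 I:1
  CH(SCH3) → C:2 H:4 S:1
  CH(OCH3) → C:2 H:4 O:1
  CH2 → C:1 H:2
  CH2 → C:1 H:2
  CH2OCH3 → C:2 H:5 O:1
Element totals:
  C: 9
  H: 19
  I: 1
  O: 2
  S: 1

9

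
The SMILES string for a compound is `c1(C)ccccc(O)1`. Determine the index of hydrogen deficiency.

Atom tally by fragment:
  benzene ring core → C:6 H:6
  (− 2 ring H displaced by substituents)
  + CH3 → C:1 H:3
  + OH → O:1 H:1
Element totals:
  C: 7
  H: 8
  O: 1
Molecular formula: C7H8O.
DoU = (2C + 2 + N − H − X) / 2 = (2·7 + 2 + 0 − 8 − 0) / 2 = 4.

4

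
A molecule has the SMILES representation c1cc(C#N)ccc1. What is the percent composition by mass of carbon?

81.53%

Atom tally by fragment:
  benzene ring core → C:6 H:6
  (− 1 ring H displaced by substituents)
  + CN → C:1 N:1
Element totals:
  C: 7
  H: 5
  N: 1
Molecular formula: C7H5N.
Molar mass = 103.124 g/mol.
Mass from C: 7 × 12.011 = 84.077 g/mol.
%C = 84.077 / 103.124 × 100 = 81.53%.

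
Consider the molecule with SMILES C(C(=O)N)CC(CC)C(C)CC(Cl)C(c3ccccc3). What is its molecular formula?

C17H26ClNO

Atom tally by fragment:
  H2NOCCH2 → C:2 H:4 O:1 N:1
  CH2 → C:1 H:2
  CH(C2H5) → C:3 H:6
  CH(CH3) → C:2 H:4
  CH2 → C:1 H:2
  CH(Cl) → C:1 H:1 Cl:1
  CH2C6H5 → C:7 H:7
Element totals:
  C: 17
  H: 26
  Cl: 1
  N: 1
  O: 1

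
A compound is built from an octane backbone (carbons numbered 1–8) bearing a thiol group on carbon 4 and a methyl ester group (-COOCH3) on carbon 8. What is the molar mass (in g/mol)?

204.33 g/mol

Atom tally by fragment:
  CH3 → C:1 H:3
  CH2 → C:1 H:2
  CH2 → C:1 H:2
  CH(SH) → C:1 H:2 S:1
  CH2 → C:1 H:2
  CH2 → C:1 H:2
  CH2 → C:1 H:2
  CH2COOCH3 → C:3 H:5 O:2
Element totals:
  C: 10
  H: 20
  O: 2
  S: 1
Molecular formula: C10H20O2S.
  M = 10(12.011) + 20(1.008) + 2(15.999) + 32.06
    = 120.110 + 20.160 + 31.998 + 32.060 = 204.328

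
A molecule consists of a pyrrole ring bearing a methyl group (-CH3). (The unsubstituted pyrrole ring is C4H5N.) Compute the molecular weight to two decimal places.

Atom tally by fragment:
  pyrrole ring core → C:4 H:5 N:1
  (− 1 ring H displaced by substituents)
  + CH3 → C:1 H:3
Element totals:
  C: 5
  H: 7
  N: 1
Molecular formula: C5H7N.
  M = 5(12.011) + 7(1.008) + 14.007
    = 60.055 + 7.056 + 14.007 = 81.118

81.12 g/mol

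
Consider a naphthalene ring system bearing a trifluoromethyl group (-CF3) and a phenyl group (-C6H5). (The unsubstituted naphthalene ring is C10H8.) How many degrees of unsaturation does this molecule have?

Atom tally by fragment:
  naphthalene ring system core → C:10 H:8
  (− 2 ring H displaced by substituents)
  + CF3 → C:1 F:3
  + C6H5 → C:6 H:5
Element totals:
  C: 17
  H: 11
  F: 3
Molecular formula: C17H11F3.
DoU = (2C + 2 + N − H − X) / 2 = (2·17 + 2 + 0 − 11 − 3) / 2 = 11.

11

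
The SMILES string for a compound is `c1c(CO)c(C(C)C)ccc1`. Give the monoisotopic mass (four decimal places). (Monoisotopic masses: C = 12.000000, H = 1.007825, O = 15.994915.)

150.1045

Atom tally by fragment:
  benzene ring core → C:6 H:6
  (− 2 ring H displaced by substituents)
  + CH2OH → C:1 H:3 O:1
  + CH(CH3)2 → C:3 H:7
Element totals:
  C: 10
  H: 14
  O: 1
Molecular formula: C10H14O.
  M = 10(12.0) + 14(1.007825) + 15.994915
    = 120.000000 + 14.109550 + 15.994915 = 150.104465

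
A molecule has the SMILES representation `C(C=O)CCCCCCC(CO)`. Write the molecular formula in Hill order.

Atom tally by fragment:
  OHCCH2 → C:2 H:3 O:1
  CH2 → C:1 H:2
  CH2 → C:1 H:2
  CH2 → C:1 H:2
  CH2 → C:1 H:2
  CH2 → C:1 H:2
  CH2 → C:1 H:2
  CH2CH2OH → C:2 H:5 O:1
Element totals:
  C: 10
  H: 20
  O: 2

C10H20O2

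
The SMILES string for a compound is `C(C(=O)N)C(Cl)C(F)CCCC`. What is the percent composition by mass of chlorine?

Atom tally by fragment:
  H2NOCCH2 → C:2 H:4 O:1 N:1
  CH(Cl) → C:1 H:1 Cl:1
  CH(F) → C:1 H:1 F:1
  CH2 → C:1 H:2
  CH2 → C:1 H:2
  CH2 → C:1 H:2
  CH3 → C:1 H:3
Element totals:
  C: 8
  H: 15
  Cl: 1
  F: 1
  N: 1
  O: 1
Molecular formula: C8H15ClFNO.
Molar mass = 195.662 g/mol.
Mass from Cl: 1 × 35.45 = 35.450 g/mol.
%Cl = 35.450 / 195.662 × 100 = 18.12%.

18.12%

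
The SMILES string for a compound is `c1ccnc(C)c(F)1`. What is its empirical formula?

Atom tally by fragment:
  pyridine ring core → C:5 H:5 N:1
  (− 2 ring H displaced by substituents)
  + CH3 → C:1 H:3
  + F → F:1
Element totals:
  C: 6
  H: 6
  F: 1
  N: 1
Molecular formula: C6H6FN.
gcd of subscripts (6, 1, 6, 1) = 1, so the empirical formula equals the molecular formula.

C6H6FN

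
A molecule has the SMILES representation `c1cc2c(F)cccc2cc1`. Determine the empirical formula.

Atom tally by fragment:
  naphthalene ring system core → C:10 H:8
  (− 1 ring H displaced by substituents)
  + F → F:1
Element totals:
  C: 10
  H: 7
  F: 1
Molecular formula: C10H7F.
gcd of subscripts (10, 1, 7) = 1, so the empirical formula equals the molecular formula.

C10H7F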